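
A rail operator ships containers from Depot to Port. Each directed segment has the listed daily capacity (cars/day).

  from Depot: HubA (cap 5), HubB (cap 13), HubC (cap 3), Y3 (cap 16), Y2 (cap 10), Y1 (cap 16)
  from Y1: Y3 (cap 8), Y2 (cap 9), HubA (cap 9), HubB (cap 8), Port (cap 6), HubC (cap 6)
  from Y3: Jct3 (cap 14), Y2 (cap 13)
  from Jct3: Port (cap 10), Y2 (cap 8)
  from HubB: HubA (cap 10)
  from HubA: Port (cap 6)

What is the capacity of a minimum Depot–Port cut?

22

Augment Depot→Y1→Port: bottleneck 6, flow now 6.
Augment Depot→HubA→Port: bottleneck 5, flow now 11.
Augment Depot→Y1→HubA→Port: bottleneck 1, flow now 12.
Augment Depot→Y3→Jct3→Port: bottleneck 10, flow now 22.
No augmenting path remains; maximum flow = 22.
By max-flow min-cut, the minimum cut capacity equals the max flow.
In the residual graph, reachable from Depot: {Depot, Y1, Y3, Jct3, HubB, Y2, HubA, HubC}.
Min-cut edges: Y1→Port (6), Jct3→Port (10), HubA→Port (6); capacity 6 + 10 + 6 = 22.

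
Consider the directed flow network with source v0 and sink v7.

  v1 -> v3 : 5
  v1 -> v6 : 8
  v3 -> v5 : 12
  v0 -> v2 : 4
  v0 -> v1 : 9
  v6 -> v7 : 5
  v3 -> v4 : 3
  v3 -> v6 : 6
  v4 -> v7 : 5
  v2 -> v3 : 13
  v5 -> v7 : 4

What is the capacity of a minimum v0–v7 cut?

12

Augment v0→v1→v6→v7: bottleneck 5, flow now 5.
Augment v0→v1→v3→v4→v7: bottleneck 3, flow now 8.
Augment v0→v1→v3→v5→v7: bottleneck 1, flow now 9.
Augment v0→v2→v3→v5→v7: bottleneck 3, flow now 12.
No augmenting path remains; maximum flow = 12.
By max-flow min-cut, the minimum cut capacity equals the max flow.
In the residual graph, reachable from v0: {v0, v1, v2, v3, v5, v6}.
Min-cut edges: v3→v4 (3), v5→v7 (4), v6→v7 (5); capacity 3 + 4 + 5 = 12.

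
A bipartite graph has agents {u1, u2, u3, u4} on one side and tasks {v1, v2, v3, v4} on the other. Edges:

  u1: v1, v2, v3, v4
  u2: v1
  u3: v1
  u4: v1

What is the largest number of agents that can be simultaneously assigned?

Unit-capacity flow: source→left, listed edges, right→sink; max matching = max flow.
Augmenting path u1→v1 (+1); matched 1.
Augmenting path u2→v1→u1→v2 (+1); matched 2.
No augmenting path remains; maximum matching = 2.
König certificate: {u1, v1} is a vertex cover of size 2 (every listed pair touches it), so no matching can be larger.

2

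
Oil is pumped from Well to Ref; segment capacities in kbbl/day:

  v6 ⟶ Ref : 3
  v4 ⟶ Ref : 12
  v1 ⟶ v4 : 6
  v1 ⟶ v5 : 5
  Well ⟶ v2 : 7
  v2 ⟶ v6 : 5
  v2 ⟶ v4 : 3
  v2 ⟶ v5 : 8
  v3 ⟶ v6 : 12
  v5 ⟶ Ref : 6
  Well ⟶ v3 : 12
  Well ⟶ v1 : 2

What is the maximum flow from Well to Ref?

Augment Well→v1→v4→Ref: bottleneck 2, flow now 2.
Augment Well→v2→v4→Ref: bottleneck 3, flow now 5.
Augment Well→v2→v5→Ref: bottleneck 4, flow now 9.
Augment Well→v3→v6→Ref: bottleneck 3, flow now 12.
No augmenting path remains; maximum flow = 12.
In the residual graph, reachable from Well: {Well, v3, v6}.
Min-cut edges: Well→v1 (2), Well→v2 (7), v6→Ref (3); capacity 2 + 7 + 3 = 12.
This cut is saturated, so no flow can exceed 12.

12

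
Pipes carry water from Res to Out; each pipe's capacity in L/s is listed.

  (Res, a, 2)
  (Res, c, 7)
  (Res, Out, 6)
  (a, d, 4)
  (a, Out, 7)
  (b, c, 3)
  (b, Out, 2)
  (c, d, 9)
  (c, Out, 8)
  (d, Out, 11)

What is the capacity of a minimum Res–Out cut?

15

Augment Res→Out: bottleneck 6, flow now 6.
Augment Res→a→Out: bottleneck 2, flow now 8.
Augment Res→c→Out: bottleneck 7, flow now 15.
No augmenting path remains; maximum flow = 15.
By max-flow min-cut, the minimum cut capacity equals the max flow.
In the residual graph, reachable from Res: {Res}.
Min-cut edges: Res→a (2), Res→c (7), Res→Out (6); capacity 2 + 7 + 6 = 15.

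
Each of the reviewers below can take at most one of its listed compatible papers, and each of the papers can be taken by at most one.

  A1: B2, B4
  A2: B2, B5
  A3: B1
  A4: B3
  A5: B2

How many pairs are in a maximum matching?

Unit-capacity flow: source→left, listed edges, right→sink; max matching = max flow.
Augmenting path A1→B2 (+1); matched 1.
Augmenting path A2→B5 (+1); matched 2.
Augmenting path A3→B1 (+1); matched 3.
Augmenting path A4→B3 (+1); matched 4.
Augmenting path A5→B2→A1→B4 (+1); matched 5.
No augmenting path remains; maximum matching = 5.
König certificate: {A1, A2, A3, A4, A5} is a vertex cover of size 5 (every listed pair touches it), so no matching can be larger.

5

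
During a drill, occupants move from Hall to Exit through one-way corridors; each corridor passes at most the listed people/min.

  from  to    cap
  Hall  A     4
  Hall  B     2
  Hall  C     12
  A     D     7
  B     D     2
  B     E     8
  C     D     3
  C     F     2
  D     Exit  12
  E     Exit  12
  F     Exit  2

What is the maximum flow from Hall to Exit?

Augment Hall→A→D→Exit: bottleneck 4, flow now 4.
Augment Hall→B→D→Exit: bottleneck 2, flow now 6.
Augment Hall→C→D→Exit: bottleneck 3, flow now 9.
Augment Hall→C→F→Exit: bottleneck 2, flow now 11.
No augmenting path remains; maximum flow = 11.
In the residual graph, reachable from Hall: {Hall, C}.
Min-cut edges: Hall→A (4), Hall→B (2), C→D (3), C→F (2); capacity 4 + 2 + 3 + 2 = 11.
This cut is saturated, so no flow can exceed 11.

11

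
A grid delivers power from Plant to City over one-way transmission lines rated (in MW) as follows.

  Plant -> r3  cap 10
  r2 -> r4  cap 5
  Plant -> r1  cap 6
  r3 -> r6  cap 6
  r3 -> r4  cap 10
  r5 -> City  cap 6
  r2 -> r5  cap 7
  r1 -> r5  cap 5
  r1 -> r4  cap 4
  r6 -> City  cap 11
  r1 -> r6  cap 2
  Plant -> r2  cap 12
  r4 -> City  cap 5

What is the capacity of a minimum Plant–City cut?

Augment Plant→r1→r4→City: bottleneck 4, flow now 4.
Augment Plant→r1→r5→City: bottleneck 2, flow now 6.
Augment Plant→r2→r4→City: bottleneck 1, flow now 7.
Augment Plant→r2→r5→City: bottleneck 4, flow now 11.
Augment Plant→r3→r6→City: bottleneck 6, flow now 17.
Augment Plant→r2→r4→r1→r6→City: bottleneck 2, flow now 19. (uses reverse residual edge)
No augmenting path remains; maximum flow = 19.
By max-flow min-cut, the minimum cut capacity equals the max flow.
In the residual graph, reachable from Plant: {Plant, r1, r2, r3, r4, r5}.
Min-cut edges: r1→r6 (2), r3→r6 (6), r4→City (5), r5→City (6); capacity 2 + 6 + 5 + 6 = 19.

19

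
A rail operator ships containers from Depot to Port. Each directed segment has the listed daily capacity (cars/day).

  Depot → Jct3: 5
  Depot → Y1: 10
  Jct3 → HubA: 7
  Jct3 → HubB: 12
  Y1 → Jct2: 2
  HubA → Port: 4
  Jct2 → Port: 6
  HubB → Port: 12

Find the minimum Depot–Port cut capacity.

7

Augment Depot→Jct3→HubA→Port: bottleneck 4, flow now 4.
Augment Depot→Jct3→HubB→Port: bottleneck 1, flow now 5.
Augment Depot→Y1→Jct2→Port: bottleneck 2, flow now 7.
No augmenting path remains; maximum flow = 7.
By max-flow min-cut, the minimum cut capacity equals the max flow.
In the residual graph, reachable from Depot: {Depot, Y1}.
Min-cut edges: Depot→Jct3 (5), Y1→Jct2 (2); capacity 5 + 2 = 7.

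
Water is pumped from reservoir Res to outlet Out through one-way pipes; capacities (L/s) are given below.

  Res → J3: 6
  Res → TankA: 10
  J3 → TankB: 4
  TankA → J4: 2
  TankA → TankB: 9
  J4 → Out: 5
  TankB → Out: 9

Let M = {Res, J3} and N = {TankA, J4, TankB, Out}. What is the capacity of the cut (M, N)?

Edges leaving {Res, J3}: Res→TankA (10), J3→TankB (4).
Cut capacity = 10 + 4 = 14.

14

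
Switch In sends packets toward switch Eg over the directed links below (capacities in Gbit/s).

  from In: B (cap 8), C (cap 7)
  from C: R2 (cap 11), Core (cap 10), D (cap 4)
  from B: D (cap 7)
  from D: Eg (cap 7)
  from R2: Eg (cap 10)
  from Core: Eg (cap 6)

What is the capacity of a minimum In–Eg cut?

14

Augment In→C→D→Eg: bottleneck 4, flow now 4.
Augment In→C→R2→Eg: bottleneck 3, flow now 7.
Augment In→B→D→Eg: bottleneck 3, flow now 10.
Augment In→B→D→C→R2→Eg: bottleneck 4, flow now 14. (uses reverse residual edge)
No augmenting path remains; maximum flow = 14.
By max-flow min-cut, the minimum cut capacity equals the max flow.
In the residual graph, reachable from In: {In, B}.
Min-cut edges: In→C (7), B→D (7); capacity 7 + 7 = 14.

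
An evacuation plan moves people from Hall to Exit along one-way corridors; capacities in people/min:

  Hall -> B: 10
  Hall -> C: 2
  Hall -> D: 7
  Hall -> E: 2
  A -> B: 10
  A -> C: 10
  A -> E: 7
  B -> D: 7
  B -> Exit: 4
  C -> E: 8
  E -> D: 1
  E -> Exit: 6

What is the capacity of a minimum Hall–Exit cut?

Augment Hall→B→Exit: bottleneck 4, flow now 4.
Augment Hall→E→Exit: bottleneck 2, flow now 6.
Augment Hall→C→E→Exit: bottleneck 2, flow now 8.
No augmenting path remains; maximum flow = 8.
By max-flow min-cut, the minimum cut capacity equals the max flow.
In the residual graph, reachable from Hall: {Hall, B, D}.
Min-cut edges: Hall→C (2), Hall→E (2), B→Exit (4); capacity 2 + 2 + 4 = 8.

8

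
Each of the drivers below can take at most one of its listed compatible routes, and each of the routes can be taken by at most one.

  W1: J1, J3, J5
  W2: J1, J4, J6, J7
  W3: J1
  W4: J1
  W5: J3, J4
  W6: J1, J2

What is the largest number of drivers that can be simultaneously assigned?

Unit-capacity flow: source→left, listed edges, right→sink; max matching = max flow.
Augmenting path W1→J1 (+1); matched 1.
Augmenting path W2→J4 (+1); matched 2.
Augmenting path W5→J3 (+1); matched 3.
Augmenting path W6→J2 (+1); matched 4.
Augmenting path W3→J1→W1→J5 (+1); matched 5.
No augmenting path remains; maximum matching = 5.
König certificate: {W1, W2, W5, W6, J1} is a vertex cover of size 5 (every listed pair touches it), so no matching can be larger.

5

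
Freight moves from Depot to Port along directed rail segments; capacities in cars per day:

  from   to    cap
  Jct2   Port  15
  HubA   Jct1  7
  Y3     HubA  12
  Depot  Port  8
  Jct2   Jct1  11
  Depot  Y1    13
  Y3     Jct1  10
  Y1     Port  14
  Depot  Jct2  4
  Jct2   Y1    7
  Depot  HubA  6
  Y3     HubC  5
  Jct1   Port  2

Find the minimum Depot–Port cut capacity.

27

Augment Depot→Port: bottleneck 8, flow now 8.
Augment Depot→Jct2→Port: bottleneck 4, flow now 12.
Augment Depot→Y1→Port: bottleneck 13, flow now 25.
Augment Depot→HubA→Jct1→Port: bottleneck 2, flow now 27.
No augmenting path remains; maximum flow = 27.
By max-flow min-cut, the minimum cut capacity equals the max flow.
In the residual graph, reachable from Depot: {Depot, HubA, Jct1}.
Min-cut edges: Depot→Jct2 (4), Depot→Y1 (13), Depot→Port (8), Jct1→Port (2); capacity 4 + 13 + 8 + 2 = 27.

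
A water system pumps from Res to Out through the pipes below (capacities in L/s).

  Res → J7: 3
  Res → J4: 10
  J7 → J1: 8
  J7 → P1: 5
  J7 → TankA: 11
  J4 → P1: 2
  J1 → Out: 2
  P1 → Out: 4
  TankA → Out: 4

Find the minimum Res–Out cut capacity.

5

Augment Res→J7→J1→Out: bottleneck 2, flow now 2.
Augment Res→J7→P1→Out: bottleneck 1, flow now 3.
Augment Res→J4→P1→Out: bottleneck 2, flow now 5.
No augmenting path remains; maximum flow = 5.
By max-flow min-cut, the minimum cut capacity equals the max flow.
In the residual graph, reachable from Res: {Res, J4}.
Min-cut edges: Res→J7 (3), J4→P1 (2); capacity 3 + 2 = 5.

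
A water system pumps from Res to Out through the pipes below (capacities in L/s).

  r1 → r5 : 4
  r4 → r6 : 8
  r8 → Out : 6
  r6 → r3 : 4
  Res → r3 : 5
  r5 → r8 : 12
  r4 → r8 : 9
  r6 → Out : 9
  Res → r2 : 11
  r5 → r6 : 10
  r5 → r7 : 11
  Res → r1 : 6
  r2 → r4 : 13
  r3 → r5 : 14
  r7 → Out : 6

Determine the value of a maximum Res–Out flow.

20

Augment Res→r1→r5→r6→Out: bottleneck 4, flow now 4.
Augment Res→r2→r4→r6→Out: bottleneck 5, flow now 9.
Augment Res→r2→r4→r8→Out: bottleneck 6, flow now 15.
Augment Res→r3→r5→r7→Out: bottleneck 5, flow now 20.
No augmenting path remains; maximum flow = 20.
In the residual graph, reachable from Res: {Res, r1}.
Min-cut edges: Res→r2 (11), Res→r3 (5), r1→r5 (4); capacity 11 + 5 + 4 = 20.
This cut is saturated, so no flow can exceed 20.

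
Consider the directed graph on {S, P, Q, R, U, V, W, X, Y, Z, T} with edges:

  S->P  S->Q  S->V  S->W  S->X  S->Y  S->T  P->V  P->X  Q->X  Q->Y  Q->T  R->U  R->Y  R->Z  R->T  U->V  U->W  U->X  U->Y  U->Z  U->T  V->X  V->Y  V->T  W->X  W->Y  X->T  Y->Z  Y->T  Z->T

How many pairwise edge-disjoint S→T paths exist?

6

Assign every edge capacity 1; by Menger, the answer equals the max flow.
Path S→T (+1); total 1.
Path S→Q→T (+1); total 2.
Path S→V→T (+1); total 3.
Path S→X→T (+1); total 4.
Path S→Y→T (+1); total 5.
Path S→W→Y→Z→T (+1); total 6.
No residual S→T path; max flow = 6.
Certifying cut of size 6: {S→Q, S→T, V→T, X→T, Y→T, Y→Z}.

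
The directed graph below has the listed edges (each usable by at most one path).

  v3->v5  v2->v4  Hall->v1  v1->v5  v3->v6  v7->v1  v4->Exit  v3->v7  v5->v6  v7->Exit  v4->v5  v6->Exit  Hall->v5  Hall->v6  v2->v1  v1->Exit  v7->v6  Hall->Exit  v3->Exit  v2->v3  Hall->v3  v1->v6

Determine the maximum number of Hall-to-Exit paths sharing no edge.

4

Assign every edge capacity 1; by Menger, the answer equals the max flow.
Path Hall→Exit (+1); total 1.
Path Hall→v1→Exit (+1); total 2.
Path Hall→v3→Exit (+1); total 3.
Path Hall→v6→Exit (+1); total 4.
No residual Hall→Exit path; max flow = 4.
Certifying cut of size 4: {Hall→Exit, Hall→v1, Hall→v3, v6→Exit}.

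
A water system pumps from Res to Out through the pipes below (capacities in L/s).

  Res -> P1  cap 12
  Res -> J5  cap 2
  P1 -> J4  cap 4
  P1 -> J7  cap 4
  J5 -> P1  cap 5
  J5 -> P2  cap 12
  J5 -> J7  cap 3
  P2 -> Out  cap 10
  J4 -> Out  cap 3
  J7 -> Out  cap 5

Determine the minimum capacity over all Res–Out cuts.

Augment Res→P1→J4→Out: bottleneck 3, flow now 3.
Augment Res→P1→J7→Out: bottleneck 4, flow now 7.
Augment Res→J5→P2→Out: bottleneck 2, flow now 9.
No augmenting path remains; maximum flow = 9.
By max-flow min-cut, the minimum cut capacity equals the max flow.
In the residual graph, reachable from Res: {Res, P1, J4}.
Min-cut edges: Res→J5 (2), P1→J7 (4), J4→Out (3); capacity 2 + 4 + 3 = 9.

9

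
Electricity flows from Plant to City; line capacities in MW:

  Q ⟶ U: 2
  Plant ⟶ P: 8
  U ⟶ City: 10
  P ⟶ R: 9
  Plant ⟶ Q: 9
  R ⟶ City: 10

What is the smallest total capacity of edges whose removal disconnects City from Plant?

Augment Plant→P→R→City: bottleneck 8, flow now 8.
Augment Plant→Q→U→City: bottleneck 2, flow now 10.
No augmenting path remains; maximum flow = 10.
By max-flow min-cut, the minimum cut capacity equals the max flow.
In the residual graph, reachable from Plant: {Plant, Q}.
Min-cut edges: Plant→P (8), Q→U (2); capacity 8 + 2 = 10.

10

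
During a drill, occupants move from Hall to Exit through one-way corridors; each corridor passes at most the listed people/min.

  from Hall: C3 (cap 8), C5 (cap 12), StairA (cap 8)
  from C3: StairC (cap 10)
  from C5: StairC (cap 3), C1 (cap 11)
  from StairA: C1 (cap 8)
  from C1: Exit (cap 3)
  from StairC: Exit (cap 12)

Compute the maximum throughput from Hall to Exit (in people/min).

14

Augment Hall→C3→StairC→Exit: bottleneck 8, flow now 8.
Augment Hall→C5→C1→Exit: bottleneck 3, flow now 11.
Augment Hall→C5→StairC→Exit: bottleneck 3, flow now 14.
No augmenting path remains; maximum flow = 14.
In the residual graph, reachable from Hall: {Hall, C5, StairA, C1}.
Min-cut edges: Hall→C3 (8), C5→StairC (3), C1→Exit (3); capacity 8 + 3 + 3 = 14.
This cut is saturated, so no flow can exceed 14.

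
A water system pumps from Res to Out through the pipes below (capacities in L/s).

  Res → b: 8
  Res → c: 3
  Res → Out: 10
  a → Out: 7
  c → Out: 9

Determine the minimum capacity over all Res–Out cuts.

Augment Res→Out: bottleneck 10, flow now 10.
Augment Res→c→Out: bottleneck 3, flow now 13.
No augmenting path remains; maximum flow = 13.
By max-flow min-cut, the minimum cut capacity equals the max flow.
In the residual graph, reachable from Res: {Res, b}.
Min-cut edges: Res→c (3), Res→Out (10); capacity 3 + 10 = 13.

13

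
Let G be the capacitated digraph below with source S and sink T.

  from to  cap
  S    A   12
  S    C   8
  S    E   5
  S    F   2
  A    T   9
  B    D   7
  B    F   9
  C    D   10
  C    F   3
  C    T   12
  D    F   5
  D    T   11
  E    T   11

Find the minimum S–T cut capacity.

Augment S→A→T: bottleneck 9, flow now 9.
Augment S→C→T: bottleneck 8, flow now 17.
Augment S→E→T: bottleneck 5, flow now 22.
No augmenting path remains; maximum flow = 22.
By max-flow min-cut, the minimum cut capacity equals the max flow.
In the residual graph, reachable from S: {S, A, F}.
Min-cut edges: S→C (8), S→E (5), A→T (9); capacity 8 + 5 + 9 = 22.

22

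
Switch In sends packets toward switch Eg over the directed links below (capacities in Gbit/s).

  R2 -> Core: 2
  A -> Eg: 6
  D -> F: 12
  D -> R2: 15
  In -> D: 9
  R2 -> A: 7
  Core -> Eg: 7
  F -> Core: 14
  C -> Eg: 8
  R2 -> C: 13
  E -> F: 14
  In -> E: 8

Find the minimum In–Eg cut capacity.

16

Augment In→D→R2→A→Eg: bottleneck 6, flow now 6.
Augment In→D→R2→Core→Eg: bottleneck 2, flow now 8.
Augment In→D→R2→C→Eg: bottleneck 1, flow now 9.
Augment In→E→F→Core→Eg: bottleneck 5, flow now 14.
Augment In→E→F→Core→R2→C→Eg: bottleneck 2, flow now 16. (uses reverse residual edge)
No augmenting path remains; maximum flow = 16.
By max-flow min-cut, the minimum cut capacity equals the max flow.
In the residual graph, reachable from In: {In, E, F, Core}.
Min-cut edges: In→D (9), Core→Eg (7); capacity 9 + 7 = 16.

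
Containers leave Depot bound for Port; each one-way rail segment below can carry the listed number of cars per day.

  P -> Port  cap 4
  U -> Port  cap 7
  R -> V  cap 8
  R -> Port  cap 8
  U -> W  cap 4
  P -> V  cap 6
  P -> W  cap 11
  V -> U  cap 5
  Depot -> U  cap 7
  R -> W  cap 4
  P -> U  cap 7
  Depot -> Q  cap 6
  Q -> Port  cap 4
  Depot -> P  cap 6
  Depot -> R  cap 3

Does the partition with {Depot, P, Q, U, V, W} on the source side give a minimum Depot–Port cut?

Given cut capacity: 3 + 4 + 4 + 7 = 18.
Augment Depot→P→Port: bottleneck 4, flow now 4.
Augment Depot→Q→Port: bottleneck 4, flow now 8.
Augment Depot→R→Port: bottleneck 3, flow now 11.
Augment Depot→U→Port: bottleneck 7, flow now 18.
No augmenting path remains; maximum flow = 18.
Cut capacity 18 equals the max flow, so it is a minimum cut.

Yes — it is a minimum cut (capacity 18).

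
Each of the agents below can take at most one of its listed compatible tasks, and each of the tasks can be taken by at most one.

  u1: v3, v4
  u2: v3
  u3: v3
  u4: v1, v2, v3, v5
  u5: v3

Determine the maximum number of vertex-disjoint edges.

3

Unit-capacity flow: source→left, listed edges, right→sink; max matching = max flow.
Augmenting path u1→v3 (+1); matched 1.
Augmenting path u4→v1 (+1); matched 2.
Augmenting path u2→v3→u1→v4 (+1); matched 3.
No augmenting path remains; maximum matching = 3.
König certificate: {u1, u4, v3} is a vertex cover of size 3 (every listed pair touches it), so no matching can be larger.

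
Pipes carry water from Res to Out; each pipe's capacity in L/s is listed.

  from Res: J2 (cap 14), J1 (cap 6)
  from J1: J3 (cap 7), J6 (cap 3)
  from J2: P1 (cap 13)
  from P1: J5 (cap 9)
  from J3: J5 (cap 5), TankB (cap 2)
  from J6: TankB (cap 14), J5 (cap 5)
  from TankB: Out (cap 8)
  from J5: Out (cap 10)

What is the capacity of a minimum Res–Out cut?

Augment Res→J1→J3→TankB→Out: bottleneck 2, flow now 2.
Augment Res→J1→J3→J5→Out: bottleneck 4, flow now 6.
Augment Res→J2→P1→J5→Out: bottleneck 6, flow now 12.
Augment Res→J2→P1→J5→J3→J1→J6→TankB→Out: bottleneck 3, flow now 15. (uses reverse residual edge)
No augmenting path remains; maximum flow = 15.
By max-flow min-cut, the minimum cut capacity equals the max flow.
In the residual graph, reachable from Res: {Res, J2, P1}.
Min-cut edges: Res→J1 (6), P1→J5 (9); capacity 6 + 9 = 15.

15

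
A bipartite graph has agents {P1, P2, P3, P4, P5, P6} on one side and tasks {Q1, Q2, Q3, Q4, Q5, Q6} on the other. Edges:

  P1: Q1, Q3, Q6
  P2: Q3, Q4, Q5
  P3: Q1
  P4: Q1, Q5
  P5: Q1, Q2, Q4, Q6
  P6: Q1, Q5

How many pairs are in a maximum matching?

Unit-capacity flow: source→left, listed edges, right→sink; max matching = max flow.
Augmenting path P1→Q1 (+1); matched 1.
Augmenting path P2→Q3 (+1); matched 2.
Augmenting path P4→Q5 (+1); matched 3.
Augmenting path P5→Q2 (+1); matched 4.
Augmenting path P3→Q1→P1→Q6 (+1); matched 5.
No augmenting path remains; maximum matching = 5.
König certificate: {P1, P2, P5, Q1, Q5} is a vertex cover of size 5 (every listed pair touches it), so no matching can be larger.

5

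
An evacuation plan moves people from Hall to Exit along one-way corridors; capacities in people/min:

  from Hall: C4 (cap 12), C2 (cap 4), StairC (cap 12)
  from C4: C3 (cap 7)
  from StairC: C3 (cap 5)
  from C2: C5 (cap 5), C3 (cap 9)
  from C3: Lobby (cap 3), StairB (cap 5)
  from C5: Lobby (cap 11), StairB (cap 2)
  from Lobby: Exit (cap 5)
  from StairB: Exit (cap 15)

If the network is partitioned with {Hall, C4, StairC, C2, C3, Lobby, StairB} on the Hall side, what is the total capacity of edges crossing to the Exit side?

Edges leaving {Hall, C4, StairC, C2, C3, Lobby, StairB}: C2→C5 (5), Lobby→Exit (5), StairB→Exit (15).
Cut capacity = 5 + 5 + 15 = 25.

25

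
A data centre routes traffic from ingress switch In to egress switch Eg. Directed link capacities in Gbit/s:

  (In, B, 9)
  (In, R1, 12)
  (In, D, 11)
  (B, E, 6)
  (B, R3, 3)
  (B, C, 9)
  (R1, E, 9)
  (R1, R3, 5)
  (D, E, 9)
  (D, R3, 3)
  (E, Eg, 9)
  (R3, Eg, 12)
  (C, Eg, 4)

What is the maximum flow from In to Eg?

24

Augment In→B→E→Eg: bottleneck 6, flow now 6.
Augment In→B→R3→Eg: bottleneck 3, flow now 9.
Augment In→R1→E→Eg: bottleneck 3, flow now 12.
Augment In→R1→R3→Eg: bottleneck 5, flow now 17.
Augment In→D→R3→Eg: bottleneck 3, flow now 20.
Augment In→R1→E→B→C→Eg: bottleneck 4, flow now 24. (uses reverse residual edge)
No augmenting path remains; maximum flow = 24.
In the residual graph, reachable from In: {In, B, R1, D, E, C}.
Min-cut edges: B→R3 (3), R1→R3 (5), D→R3 (3), E→Eg (9), C→Eg (4); capacity 3 + 5 + 3 + 9 + 4 = 24.
This cut is saturated, so no flow can exceed 24.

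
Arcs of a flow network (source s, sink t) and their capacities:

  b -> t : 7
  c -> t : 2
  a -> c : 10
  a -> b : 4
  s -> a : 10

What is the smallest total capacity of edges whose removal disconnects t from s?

Augment s→a→b→t: bottleneck 4, flow now 4.
Augment s→a→c→t: bottleneck 2, flow now 6.
No augmenting path remains; maximum flow = 6.
By max-flow min-cut, the minimum cut capacity equals the max flow.
In the residual graph, reachable from s: {s, a, c}.
Min-cut edges: a→b (4), c→t (2); capacity 4 + 2 = 6.

6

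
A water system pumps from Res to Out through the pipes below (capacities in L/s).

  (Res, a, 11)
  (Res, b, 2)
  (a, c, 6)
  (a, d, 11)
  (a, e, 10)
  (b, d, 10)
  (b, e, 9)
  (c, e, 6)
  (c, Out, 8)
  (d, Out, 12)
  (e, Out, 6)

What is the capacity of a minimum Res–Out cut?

Augment Res→a→c→Out: bottleneck 6, flow now 6.
Augment Res→a→d→Out: bottleneck 5, flow now 11.
Augment Res→b→d→Out: bottleneck 2, flow now 13.
No augmenting path remains; maximum flow = 13.
By max-flow min-cut, the minimum cut capacity equals the max flow.
In the residual graph, reachable from Res: {Res}.
Min-cut edges: Res→a (11), Res→b (2); capacity 11 + 2 = 13.

13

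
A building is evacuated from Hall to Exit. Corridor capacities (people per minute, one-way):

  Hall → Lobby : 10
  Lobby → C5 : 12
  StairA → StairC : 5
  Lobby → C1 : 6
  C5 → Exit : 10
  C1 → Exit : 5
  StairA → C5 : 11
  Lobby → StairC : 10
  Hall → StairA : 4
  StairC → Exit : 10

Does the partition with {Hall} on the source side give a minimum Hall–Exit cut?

Yes — it is a minimum cut (capacity 14).

Given cut capacity: 10 + 4 = 14.
Augment Hall→Lobby→StairC→Exit: bottleneck 10, flow now 10.
Augment Hall→StairA→C5→Exit: bottleneck 4, flow now 14.
No augmenting path remains; maximum flow = 14.
Cut capacity 14 equals the max flow, so it is a minimum cut.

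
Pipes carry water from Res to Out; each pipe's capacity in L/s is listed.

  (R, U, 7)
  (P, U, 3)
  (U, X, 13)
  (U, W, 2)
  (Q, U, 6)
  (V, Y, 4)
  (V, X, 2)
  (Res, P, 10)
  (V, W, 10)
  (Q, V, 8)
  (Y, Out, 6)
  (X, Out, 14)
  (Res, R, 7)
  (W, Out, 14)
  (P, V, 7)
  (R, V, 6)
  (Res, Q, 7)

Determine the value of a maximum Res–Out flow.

Augment Res→P→U→W→Out: bottleneck 2, flow now 2.
Augment Res→P→U→X→Out: bottleneck 1, flow now 3.
Augment Res→P→V→W→Out: bottleneck 7, flow now 10.
Augment Res→Q→U→X→Out: bottleneck 6, flow now 16.
Augment Res→Q→V→W→Out: bottleneck 1, flow now 17.
Augment Res→R→U→X→Out: bottleneck 6, flow now 23.
Augment Res→R→V→W→Out: bottleneck 1, flow now 24.
No augmenting path remains; maximum flow = 24.
In the residual graph, reachable from Res: {Res}.
Min-cut edges: Res→P (10), Res→Q (7), Res→R (7); capacity 10 + 7 + 7 = 24.
This cut is saturated, so no flow can exceed 24.

24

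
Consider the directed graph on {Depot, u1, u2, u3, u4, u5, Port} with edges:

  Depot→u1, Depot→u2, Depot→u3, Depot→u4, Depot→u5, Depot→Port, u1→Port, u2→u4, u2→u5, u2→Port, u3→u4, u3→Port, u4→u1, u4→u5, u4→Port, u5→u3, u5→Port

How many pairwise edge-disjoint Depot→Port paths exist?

Assign every edge capacity 1; by Menger, the answer equals the max flow.
Path Depot→Port (+1); total 1.
Path Depot→u1→Port (+1); total 2.
Path Depot→u2→Port (+1); total 3.
Path Depot→u3→Port (+1); total 4.
Path Depot→u4→Port (+1); total 5.
Path Depot→u5→Port (+1); total 6.
No residual Depot→Port path; max flow = 6.
Certifying cut of size 6: {Depot→Port, Depot→u1, Depot→u2, Depot→u3, Depot→u4, Depot→u5}.

6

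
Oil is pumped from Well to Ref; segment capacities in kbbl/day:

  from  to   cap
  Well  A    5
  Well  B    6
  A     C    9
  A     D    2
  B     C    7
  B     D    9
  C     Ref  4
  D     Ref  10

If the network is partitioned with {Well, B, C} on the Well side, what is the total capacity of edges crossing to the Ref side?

Edges leaving {Well, B, C}: Well→A (5), B→D (9), C→Ref (4).
Cut capacity = 5 + 9 + 4 = 18.

18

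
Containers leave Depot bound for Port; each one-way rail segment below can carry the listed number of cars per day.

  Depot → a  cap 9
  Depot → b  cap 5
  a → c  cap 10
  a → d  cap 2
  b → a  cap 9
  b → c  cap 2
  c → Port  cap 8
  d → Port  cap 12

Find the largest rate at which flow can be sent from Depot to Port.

Augment Depot→a→c→Port: bottleneck 8, flow now 8.
Augment Depot→a→d→Port: bottleneck 1, flow now 9.
Augment Depot→b→a→d→Port: bottleneck 1, flow now 10.
No augmenting path remains; maximum flow = 10.
In the residual graph, reachable from Depot: {Depot, a, b, c}.
Min-cut edges: a→d (2), c→Port (8); capacity 2 + 8 = 10.
This cut is saturated, so no flow can exceed 10.

10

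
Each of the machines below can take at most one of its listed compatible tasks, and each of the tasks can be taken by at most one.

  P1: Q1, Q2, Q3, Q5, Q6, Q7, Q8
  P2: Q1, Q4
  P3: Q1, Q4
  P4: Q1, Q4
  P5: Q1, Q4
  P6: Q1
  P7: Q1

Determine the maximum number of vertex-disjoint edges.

Unit-capacity flow: source→left, listed edges, right→sink; max matching = max flow.
Augmenting path P1→Q1 (+1); matched 1.
Augmenting path P2→Q4 (+1); matched 2.
Augmenting path P3→Q1→P1→Q2 (+1); matched 3.
No augmenting path remains; maximum matching = 3.
König certificate: {P1, Q1, Q4} is a vertex cover of size 3 (every listed pair touches it), so no matching can be larger.

3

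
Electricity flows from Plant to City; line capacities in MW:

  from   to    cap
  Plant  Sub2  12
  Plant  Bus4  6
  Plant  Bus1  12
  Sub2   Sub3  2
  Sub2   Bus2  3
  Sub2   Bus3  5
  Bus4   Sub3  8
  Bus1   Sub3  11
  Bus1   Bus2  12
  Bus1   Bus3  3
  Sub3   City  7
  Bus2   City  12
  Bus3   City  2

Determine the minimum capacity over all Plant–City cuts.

Augment Plant→Sub2→Sub3→City: bottleneck 2, flow now 2.
Augment Plant→Sub2→Bus2→City: bottleneck 3, flow now 5.
Augment Plant→Sub2→Bus3→City: bottleneck 2, flow now 7.
Augment Plant→Bus4→Sub3→City: bottleneck 5, flow now 12.
Augment Plant→Bus1→Bus2→City: bottleneck 9, flow now 21.
No augmenting path remains; maximum flow = 21.
By max-flow min-cut, the minimum cut capacity equals the max flow.
In the residual graph, reachable from Plant: {Plant, Sub2, Bus4, Bus1, Sub3, Bus2, Bus3}.
Min-cut edges: Sub3→City (7), Bus2→City (12), Bus3→City (2); capacity 7 + 12 + 2 = 21.

21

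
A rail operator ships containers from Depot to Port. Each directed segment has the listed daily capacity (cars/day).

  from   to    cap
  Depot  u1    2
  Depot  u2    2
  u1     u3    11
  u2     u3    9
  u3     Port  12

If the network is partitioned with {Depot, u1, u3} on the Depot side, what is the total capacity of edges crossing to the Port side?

14

Edges leaving {Depot, u1, u3}: Depot→u2 (2), u3→Port (12).
Cut capacity = 2 + 12 = 14.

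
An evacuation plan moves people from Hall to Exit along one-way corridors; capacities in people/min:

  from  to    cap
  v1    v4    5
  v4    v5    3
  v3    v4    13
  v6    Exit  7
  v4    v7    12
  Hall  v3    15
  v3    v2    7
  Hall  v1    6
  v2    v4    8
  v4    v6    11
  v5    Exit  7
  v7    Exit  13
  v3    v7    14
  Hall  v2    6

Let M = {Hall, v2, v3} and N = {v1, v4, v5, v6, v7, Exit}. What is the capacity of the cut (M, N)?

Edges leaving {Hall, v2, v3}: Hall→v1 (6), v2→v4 (8), v3→v4 (13), v3→v7 (14).
Cut capacity = 6 + 8 + 13 + 14 = 41.

41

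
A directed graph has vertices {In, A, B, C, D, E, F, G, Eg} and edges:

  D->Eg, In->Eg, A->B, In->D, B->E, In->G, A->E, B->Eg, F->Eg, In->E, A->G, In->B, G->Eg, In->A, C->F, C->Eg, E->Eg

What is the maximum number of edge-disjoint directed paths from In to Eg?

Assign every edge capacity 1; by Menger, the answer equals the max flow.
Path In→Eg (+1); total 1.
Path In→B→Eg (+1); total 2.
Path In→D→Eg (+1); total 3.
Path In→E→Eg (+1); total 4.
Path In→G→Eg (+1); total 5.
No residual In→Eg path; max flow = 5.
Certifying cut of size 5: {B→Eg, E→Eg, G→Eg, In→D, In→Eg}.

5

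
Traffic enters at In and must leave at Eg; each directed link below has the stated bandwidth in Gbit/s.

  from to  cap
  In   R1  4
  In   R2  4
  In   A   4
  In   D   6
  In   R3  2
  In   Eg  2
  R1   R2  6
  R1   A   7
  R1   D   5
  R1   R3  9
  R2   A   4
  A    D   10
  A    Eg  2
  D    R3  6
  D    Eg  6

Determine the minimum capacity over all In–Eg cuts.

Augment In→Eg: bottleneck 2, flow now 2.
Augment In→A→Eg: bottleneck 2, flow now 4.
Augment In→D→Eg: bottleneck 6, flow now 10.
No augmenting path remains; maximum flow = 10.
By max-flow min-cut, the minimum cut capacity equals the max flow.
In the residual graph, reachable from In: {In, R1, R2, A, D, R3}.
Min-cut edges: In→Eg (2), A→Eg (2), D→Eg (6); capacity 2 + 2 + 6 = 10.

10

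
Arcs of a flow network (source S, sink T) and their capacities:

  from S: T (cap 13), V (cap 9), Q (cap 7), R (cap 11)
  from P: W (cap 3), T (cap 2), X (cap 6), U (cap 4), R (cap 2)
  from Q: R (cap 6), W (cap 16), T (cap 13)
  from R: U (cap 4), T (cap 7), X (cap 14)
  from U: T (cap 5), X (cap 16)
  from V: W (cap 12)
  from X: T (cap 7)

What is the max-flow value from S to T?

31

Augment S→T: bottleneck 13, flow now 13.
Augment S→Q→T: bottleneck 7, flow now 20.
Augment S→R→T: bottleneck 7, flow now 27.
Augment S→R→U→T: bottleneck 4, flow now 31.
No augmenting path remains; maximum flow = 31.
In the residual graph, reachable from S: {S, V, W}.
Min-cut edges: S→Q (7), S→R (11), S→T (13); capacity 7 + 11 + 13 = 31.
This cut is saturated, so no flow can exceed 31.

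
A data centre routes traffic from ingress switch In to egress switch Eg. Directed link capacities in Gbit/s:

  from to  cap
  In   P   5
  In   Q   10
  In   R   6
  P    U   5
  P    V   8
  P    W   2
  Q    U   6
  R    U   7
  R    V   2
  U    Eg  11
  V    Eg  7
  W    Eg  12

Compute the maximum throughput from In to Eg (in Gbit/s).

17

Augment In→P→U→Eg: bottleneck 5, flow now 5.
Augment In→Q→U→Eg: bottleneck 6, flow now 11.
Augment In→R→V→Eg: bottleneck 2, flow now 13.
Augment In→R→U→P→V→Eg: bottleneck 4, flow now 17. (uses reverse residual edge)
No augmenting path remains; maximum flow = 17.
In the residual graph, reachable from In: {In, Q}.
Min-cut edges: In→P (5), In→R (6), Q→U (6); capacity 5 + 6 + 6 = 17.
This cut is saturated, so no flow can exceed 17.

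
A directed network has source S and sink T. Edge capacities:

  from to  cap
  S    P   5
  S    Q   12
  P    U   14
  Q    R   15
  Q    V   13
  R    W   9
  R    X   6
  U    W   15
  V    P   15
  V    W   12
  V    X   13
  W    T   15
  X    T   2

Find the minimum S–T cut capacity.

17

Augment S→P→U→W→T: bottleneck 5, flow now 5.
Augment S→Q→R→W→T: bottleneck 9, flow now 14.
Augment S→Q→R→X→T: bottleneck 2, flow now 16.
Augment S→Q→V→W→T: bottleneck 1, flow now 17.
No augmenting path remains; maximum flow = 17.
By max-flow min-cut, the minimum cut capacity equals the max flow.
In the residual graph, reachable from S: {S}.
Min-cut edges: S→P (5), S→Q (12); capacity 5 + 12 = 17.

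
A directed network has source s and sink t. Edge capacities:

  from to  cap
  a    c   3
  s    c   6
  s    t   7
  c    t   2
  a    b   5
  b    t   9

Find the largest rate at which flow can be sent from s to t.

Augment s→t: bottleneck 7, flow now 7.
Augment s→c→t: bottleneck 2, flow now 9.
No augmenting path remains; maximum flow = 9.
In the residual graph, reachable from s: {s, c}.
Min-cut edges: s→t (7), c→t (2); capacity 7 + 2 = 9.
This cut is saturated, so no flow can exceed 9.

9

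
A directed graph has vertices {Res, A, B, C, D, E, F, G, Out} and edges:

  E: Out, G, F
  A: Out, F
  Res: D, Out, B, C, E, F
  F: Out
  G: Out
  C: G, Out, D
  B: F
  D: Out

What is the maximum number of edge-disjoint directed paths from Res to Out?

Assign every edge capacity 1; by Menger, the answer equals the max flow.
Path Res→Out (+1); total 1.
Path Res→C→Out (+1); total 2.
Path Res→D→Out (+1); total 3.
Path Res→E→Out (+1); total 4.
Path Res→F→Out (+1); total 5.
No residual Res→Out path; max flow = 5.
Certifying cut of size 5: {F→Out, Res→C, Res→D, Res→E, Res→Out}.

5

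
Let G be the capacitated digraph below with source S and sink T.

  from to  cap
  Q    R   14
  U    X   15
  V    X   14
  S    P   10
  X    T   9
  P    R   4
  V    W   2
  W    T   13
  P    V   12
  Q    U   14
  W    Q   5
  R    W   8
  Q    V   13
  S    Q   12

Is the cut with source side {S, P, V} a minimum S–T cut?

Given cut capacity: 12 + 4 + 2 + 14 = 32.
Augment S→P→R→W→T: bottleneck 4, flow now 4.
Augment S→P→V→W→T: bottleneck 2, flow now 6.
Augment S→P→V→X→T: bottleneck 4, flow now 10.
Augment S→Q→R→W→T: bottleneck 4, flow now 14.
Augment S→Q→U→X→T: bottleneck 5, flow now 19.
No augmenting path remains; maximum flow = 19.
In the residual graph, reachable from S: {S, P, Q, R, U, V, X}.
Min-cut edges: R→W (8), V→W (2), X→T (9); capacity 8 + 2 + 9 = 19.
Cut capacity 32 exceeds the max flow 19, so it is not minimum.

No — its capacity is 32, but the minimum cut has capacity 19.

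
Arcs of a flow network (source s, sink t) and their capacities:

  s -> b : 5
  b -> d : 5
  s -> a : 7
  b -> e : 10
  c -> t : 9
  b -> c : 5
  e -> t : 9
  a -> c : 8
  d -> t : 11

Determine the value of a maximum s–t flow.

12

Augment s→a→c→t: bottleneck 7, flow now 7.
Augment s→b→c→t: bottleneck 2, flow now 9.
Augment s→b→d→t: bottleneck 3, flow now 12.
No augmenting path remains; maximum flow = 12.
In the residual graph, reachable from s: {s}.
Min-cut edges: s→a (7), s→b (5); capacity 7 + 5 = 12.
This cut is saturated, so no flow can exceed 12.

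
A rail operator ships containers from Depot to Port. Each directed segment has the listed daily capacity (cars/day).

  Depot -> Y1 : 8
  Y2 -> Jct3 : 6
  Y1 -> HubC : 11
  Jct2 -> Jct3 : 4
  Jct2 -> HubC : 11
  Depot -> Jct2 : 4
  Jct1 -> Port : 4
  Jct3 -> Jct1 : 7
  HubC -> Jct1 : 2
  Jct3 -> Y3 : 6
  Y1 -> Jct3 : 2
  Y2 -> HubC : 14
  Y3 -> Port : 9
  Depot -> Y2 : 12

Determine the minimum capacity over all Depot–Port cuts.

10

Augment Depot→Jct2→HubC→Jct1→Port: bottleneck 2, flow now 2.
Augment Depot→Jct2→Jct3→Y3→Port: bottleneck 2, flow now 4.
Augment Depot→Y2→Jct3→Y3→Port: bottleneck 4, flow now 8.
Augment Depot→Y2→Jct3→Jct1→Port: bottleneck 2, flow now 10.
No augmenting path remains; maximum flow = 10.
By max-flow min-cut, the minimum cut capacity equals the max flow.
In the residual graph, reachable from Depot: {Depot, Jct2, Y2, Y1, HubC, Jct3, Jct1}.
Min-cut edges: Jct3→Y3 (6), Jct1→Port (4); capacity 6 + 4 = 10.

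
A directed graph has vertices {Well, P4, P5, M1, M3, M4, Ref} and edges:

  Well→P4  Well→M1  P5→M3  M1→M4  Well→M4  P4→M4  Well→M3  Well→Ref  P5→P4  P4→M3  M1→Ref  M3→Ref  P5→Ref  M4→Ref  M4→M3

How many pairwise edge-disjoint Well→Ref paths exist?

4

Assign every edge capacity 1; by Menger, the answer equals the max flow.
Path Well→Ref (+1); total 1.
Path Well→M1→Ref (+1); total 2.
Path Well→M3→Ref (+1); total 3.
Path Well→M4→Ref (+1); total 4.
No residual Well→Ref path; max flow = 4.
Certifying cut of size 4: {M3→Ref, M4→Ref, Well→M1, Well→Ref}.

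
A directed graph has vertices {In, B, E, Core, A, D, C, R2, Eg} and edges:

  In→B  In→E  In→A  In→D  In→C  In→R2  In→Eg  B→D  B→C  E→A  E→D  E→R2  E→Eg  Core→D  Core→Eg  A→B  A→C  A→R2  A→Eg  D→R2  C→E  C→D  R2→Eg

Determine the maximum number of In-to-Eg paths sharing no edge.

Assign every edge capacity 1; by Menger, the answer equals the max flow.
Path In→Eg (+1); total 1.
Path In→E→Eg (+1); total 2.
Path In→A→Eg (+1); total 3.
Path In→R2→Eg (+1); total 4.
No residual In→Eg path; max flow = 4.
Certifying cut of size 4: {A→Eg, E→Eg, In→Eg, R2→Eg}.

4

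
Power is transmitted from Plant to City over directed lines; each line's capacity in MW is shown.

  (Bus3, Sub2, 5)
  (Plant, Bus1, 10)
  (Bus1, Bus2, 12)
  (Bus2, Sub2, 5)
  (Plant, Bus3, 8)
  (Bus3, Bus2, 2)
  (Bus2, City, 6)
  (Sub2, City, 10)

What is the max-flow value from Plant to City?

16

Augment Plant→Bus3→Bus2→City: bottleneck 2, flow now 2.
Augment Plant→Bus3→Sub2→City: bottleneck 5, flow now 7.
Augment Plant→Bus1→Bus2→City: bottleneck 4, flow now 11.
Augment Plant→Bus1→Bus2→Sub2→City: bottleneck 5, flow now 16.
No augmenting path remains; maximum flow = 16.
In the residual graph, reachable from Plant: {Plant, Bus3, Bus1, Bus2}.
Min-cut edges: Bus3→Sub2 (5), Bus2→Sub2 (5), Bus2→City (6); capacity 5 + 5 + 6 = 16.
This cut is saturated, so no flow can exceed 16.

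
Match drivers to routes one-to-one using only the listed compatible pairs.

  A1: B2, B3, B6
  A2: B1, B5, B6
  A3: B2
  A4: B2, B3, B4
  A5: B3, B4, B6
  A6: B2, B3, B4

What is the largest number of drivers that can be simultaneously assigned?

5

Unit-capacity flow: source→left, listed edges, right→sink; max matching = max flow.
Augmenting path A1→B2 (+1); matched 1.
Augmenting path A2→B1 (+1); matched 2.
Augmenting path A4→B3 (+1); matched 3.
Augmenting path A5→B4 (+1); matched 4.
Augmenting path A3→B2→A1→B6 (+1); matched 5.
No augmenting path remains; maximum matching = 5.
König certificate: {A2, B2, B3, B4, B6} is a vertex cover of size 5 (every listed pair touches it), so no matching can be larger.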